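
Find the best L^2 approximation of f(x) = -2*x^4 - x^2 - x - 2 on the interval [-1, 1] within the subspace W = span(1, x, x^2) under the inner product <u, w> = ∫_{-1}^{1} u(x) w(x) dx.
g(x) = -19*x^2/7 - x - 64/35

The best approximation g ∈ W is the orthogonal projection of f onto W. Writing g = a_0 + a_1 x + a_2 x^2, the coefficients solve the normal equations G · a = b where
  G_{ij} = <φ_i, φ_j> and b_i = <f, φ_i>, with φ_0 = 1, φ_1 = x, φ_2 = x^2.
G =
  [2, 0, 2/3]
  [0, 2/3, 0]
  [2/3, 0, 2/5],
b = (-82/15, -2/3, -242/105).
Solving gives a_0 = -64/35, a_1 = -1, a_2 = -19/7, so
  g(x) = -19*x^2/7 - x - 64/35.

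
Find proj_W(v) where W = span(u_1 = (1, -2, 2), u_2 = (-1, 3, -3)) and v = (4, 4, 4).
proj_W(v) = (4, 0, 0)

Set up U = [u_1 | ... | u_2] ∈ R^(3×2). The projector onto W = col(U) is P = U (U^T U)^(-1) U^T.
Compute U^T U =
  [9, -13]
  [-13, 19],
and U^T v = (4, -4).
Solve U^T U · c = U^T v for the coefficients: c = (12, 8). The projection is proj_W(v) = U c.
Check: (v - proj_W(v)) · u_1 = 0  (should be 0).
Check: (v - proj_W(v)) · u_2 = 0  (should be 0).
Result: proj_W(v) = (4, 0, 0).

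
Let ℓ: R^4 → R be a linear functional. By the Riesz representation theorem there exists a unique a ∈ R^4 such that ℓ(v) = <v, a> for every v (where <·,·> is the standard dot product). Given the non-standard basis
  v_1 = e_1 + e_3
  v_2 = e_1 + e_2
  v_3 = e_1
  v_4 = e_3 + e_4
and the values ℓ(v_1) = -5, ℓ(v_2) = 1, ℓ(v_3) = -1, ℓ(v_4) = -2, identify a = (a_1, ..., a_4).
a = (-1, 2, -4, 2)

Write a = (a_1, ..., a_4) in the standard basis. For each basis vector v_i, ℓ(v_i) = <v_i, a> is a linear equation in the a_j's. Collect the n equations into a matrix system V a = ℓ, where row i of V is v_i (expressed in the standard basis). Since V is invertible (lower-triangular with 1s on the diagonal, up to permutation), solve by back-substitution:
  V =
[[1, 0, 1, 0],
 [1, 1, 0, 0],
 [1, 0, 0, 0],
 [0, 0, 1, 1]]
  V a = (-5, 1, -1, -2)
Solving gives a = (-1, 2, -4, 2).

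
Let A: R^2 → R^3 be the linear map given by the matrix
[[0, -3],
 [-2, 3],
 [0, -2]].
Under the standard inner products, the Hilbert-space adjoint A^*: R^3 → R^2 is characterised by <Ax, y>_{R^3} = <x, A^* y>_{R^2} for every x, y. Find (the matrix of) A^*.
A^* = A^T =
[[0, -2, 0],
 [-3, 3, -2]]

For real matrices with standard dot products, the defining identity <Ax, y> = <x, A^* y> gives (Ax)^T y = x^T (A^*) y, i.e. x^T A^T y = x^T (A^*) y. Since this holds for all x, y, we must have A^* = A^T. Therefore
A^* =
[[0, -2, 0],
 [-3, 3, -2]].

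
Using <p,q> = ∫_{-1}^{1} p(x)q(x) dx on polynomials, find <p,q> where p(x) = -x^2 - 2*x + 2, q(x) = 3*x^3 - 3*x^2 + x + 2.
<p,q> = 2/15

Expand the product: p(x)·q(x) = -3*x^5 - 3*x^4 + 11*x^3 - 10*x^2 - 2*x + 4.
∫_{-1}^{1} of each monomial x^k gives [2/(k+1) if k even, 0 if k odd]. Integrating term-by-term (or equivalently evaluating the antiderivative F(x) = -x^6/2 - 3*x^5/5 + 11*x^4/4 - 10*x^3/3 - x^2 + 4*x at the endpoints):
  F(1) − F(−1) = 79/60 − (71/60) = 2/15.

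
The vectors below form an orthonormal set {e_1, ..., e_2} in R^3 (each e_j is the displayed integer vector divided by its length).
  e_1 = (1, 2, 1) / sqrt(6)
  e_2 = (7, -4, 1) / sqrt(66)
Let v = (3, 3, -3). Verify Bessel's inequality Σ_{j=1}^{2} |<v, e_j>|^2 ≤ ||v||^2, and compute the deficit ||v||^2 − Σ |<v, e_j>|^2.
Σ |<v, e_j>|^2 = 72/11; ||v||^2 = 27; deficit = 225/11

Write each e_j = u_j / sqrt(<u_j, u_j>) where u_j is the displayed integer vector. Then <v, e_j> = <v, u_j> / sqrt(<u_j, u_j>), so |<v, e_j>|^2 = <v, u_j>^2 / <u_j, u_j>.
Coefficients: <v, e_1> = 6/sqrt(6), <v, e_2> = 6/sqrt(66).
Square and sum: Σ |<v, e_j>|^2 = 72/11.
Compute ||v||^2 = v·v = 27.
Deficit = 27 − 72/11 = 225/11 ≥ 0, confirming Bessel's inequality. (The deficit equals ||v − Σ <v,e_j> e_j||^2, the squared distance from v to span{e_j}.)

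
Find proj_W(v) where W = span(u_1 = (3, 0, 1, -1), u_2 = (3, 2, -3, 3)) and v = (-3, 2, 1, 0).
proj_W(v) = (-216/83, -32/83, -8/83, 8/83)

Set up U = [u_1 | ... | u_2] ∈ R^(4×2). The projector onto W = col(U) is P = U (U^T U)^(-1) U^T.
Compute U^T U =
  [11, 3]
  [3, 31],
and U^T v = (-8, -8).
Solve U^T U · c = U^T v for the coefficients: c = (-56/83, -16/83). The projection is proj_W(v) = U c.
Check: (v - proj_W(v)) · u_1 = 0  (should be 0).
Check: (v - proj_W(v)) · u_2 = 0  (should be 0).
Result: proj_W(v) = (-216/83, -32/83, -8/83, 8/83).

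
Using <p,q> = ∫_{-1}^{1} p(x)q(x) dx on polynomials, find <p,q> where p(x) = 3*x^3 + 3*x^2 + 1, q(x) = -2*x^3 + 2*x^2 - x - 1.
<p,q> = -334/105

Expand the product: p(x)·q(x) = -6*x^6 + 3*x^4 - 8*x^3 - x^2 - x - 1.
∫_{-1}^{1} of each monomial x^k gives [2/(k+1) if k even, 0 if k odd]. Integrating term-by-term (or equivalently evaluating the antiderivative F(x) = -6*x^7/7 + 3*x^5/5 - 2*x^4 - x^3/3 - x^2/2 - x at the endpoints):
  F(1) − F(−1) = -859/210 − (-191/210) = -334/105.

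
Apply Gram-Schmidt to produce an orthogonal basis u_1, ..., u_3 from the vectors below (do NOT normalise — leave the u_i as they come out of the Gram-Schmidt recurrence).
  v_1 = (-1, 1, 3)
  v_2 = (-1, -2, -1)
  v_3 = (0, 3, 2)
Orthogonal basis:
  u_1 = (-1, 1, 3)
  u_2 = (-15/11, -18/11, 1/11)
  u_3 = (-3/5, 12/25, -9/25)

Apply the Gram-Schmidt recurrence
  u_1 = v_1
  u_i = v_i − Σ_{j<i} ((v_i · u_j) / (u_j · u_j)) · u_j.

Step by step this gives:
  u_1 = (-1, 1, 3)
  u_2 = (-15/11, -18/11, 1/11)
  u_3 = (-3/5, 12/25, -9/25)

Orthogonality check:
  u_2 · u_1 = 0 (should be 0)
  u_3 · u_1 = 0 (should be 0)
  u_3 · u_2 = 0 (should be 0)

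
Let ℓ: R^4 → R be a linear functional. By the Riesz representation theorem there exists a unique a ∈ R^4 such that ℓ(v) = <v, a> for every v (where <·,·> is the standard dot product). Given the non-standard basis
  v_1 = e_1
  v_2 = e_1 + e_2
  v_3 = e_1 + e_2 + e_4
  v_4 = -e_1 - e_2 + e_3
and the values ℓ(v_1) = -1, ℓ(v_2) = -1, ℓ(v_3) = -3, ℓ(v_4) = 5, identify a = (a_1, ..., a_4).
a = (-1, 0, 4, -2)

Write a = (a_1, ..., a_4) in the standard basis. For each basis vector v_i, ℓ(v_i) = <v_i, a> is a linear equation in the a_j's. Collect the n equations into a matrix system V a = ℓ, where row i of V is v_i (expressed in the standard basis). Since V is invertible (lower-triangular with 1s on the diagonal, up to permutation), solve by back-substitution:
  V =
[[1, 0, 0, 0],
 [1, 1, 0, 0],
 [1, 1, 0, 1],
 [-1, -1, 1, 0]]
  V a = (-1, -1, -3, 5)
Solving gives a = (-1, 0, 4, -2).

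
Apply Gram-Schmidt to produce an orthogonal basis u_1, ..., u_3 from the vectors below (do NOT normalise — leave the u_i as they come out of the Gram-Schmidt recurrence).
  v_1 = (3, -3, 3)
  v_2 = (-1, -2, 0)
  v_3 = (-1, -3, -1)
Orthogonal basis:
  u_1 = (3, -3, 3)
  u_2 = (-4/3, -5/3, -1/3)
  u_3 = (4/7, -2/7, -6/7)

Apply the Gram-Schmidt recurrence
  u_1 = v_1
  u_i = v_i − Σ_{j<i} ((v_i · u_j) / (u_j · u_j)) · u_j.

Step by step this gives:
  u_1 = (3, -3, 3)
  u_2 = (-4/3, -5/3, -1/3)
  u_3 = (4/7, -2/7, -6/7)

Orthogonality check:
  u_2 · u_1 = 0 (should be 0)
  u_3 · u_1 = 0 (should be 0)
  u_3 · u_2 = 0 (should be 0)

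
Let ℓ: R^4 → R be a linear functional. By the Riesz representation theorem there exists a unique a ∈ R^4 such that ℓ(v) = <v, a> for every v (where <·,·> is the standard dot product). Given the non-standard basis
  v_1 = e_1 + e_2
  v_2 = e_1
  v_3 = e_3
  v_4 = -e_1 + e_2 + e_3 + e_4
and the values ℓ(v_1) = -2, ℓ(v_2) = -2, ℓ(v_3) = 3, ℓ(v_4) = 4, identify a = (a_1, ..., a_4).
a = (-2, 0, 3, -1)

Write a = (a_1, ..., a_4) in the standard basis. For each basis vector v_i, ℓ(v_i) = <v_i, a> is a linear equation in the a_j's. Collect the n equations into a matrix system V a = ℓ, where row i of V is v_i (expressed in the standard basis). Since V is invertible (lower-triangular with 1s on the diagonal, up to permutation), solve by back-substitution:
  V =
[[1, 1, 0, 0],
 [1, 0, 0, 0],
 [0, 0, 1, 0],
 [-1, 1, 1, 1]]
  V a = (-2, -2, 3, 4)
Solving gives a = (-2, 0, 3, -1).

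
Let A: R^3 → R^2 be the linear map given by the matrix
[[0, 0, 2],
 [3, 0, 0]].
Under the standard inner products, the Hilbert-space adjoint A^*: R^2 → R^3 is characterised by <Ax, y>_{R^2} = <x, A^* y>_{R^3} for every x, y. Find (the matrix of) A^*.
A^* = A^T =
[[0, 3],
 [0, 0],
 [2, 0]]

For real matrices with standard dot products, the defining identity <Ax, y> = <x, A^* y> gives (Ax)^T y = x^T (A^*) y, i.e. x^T A^T y = x^T (A^*) y. Since this holds for all x, y, we must have A^* = A^T. Therefore
A^* =
[[0, 3],
 [0, 0],
 [2, 0]].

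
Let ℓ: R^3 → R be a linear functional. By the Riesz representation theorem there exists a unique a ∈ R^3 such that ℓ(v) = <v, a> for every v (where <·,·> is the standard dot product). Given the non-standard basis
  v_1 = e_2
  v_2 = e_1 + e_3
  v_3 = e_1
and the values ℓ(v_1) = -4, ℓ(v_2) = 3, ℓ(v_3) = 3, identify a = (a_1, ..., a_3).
a = (3, -4, 0)

Write a = (a_1, ..., a_3) in the standard basis. For each basis vector v_i, ℓ(v_i) = <v_i, a> is a linear equation in the a_j's. Collect the n equations into a matrix system V a = ℓ, where row i of V is v_i (expressed in the standard basis). Since V is invertible (lower-triangular with 1s on the diagonal, up to permutation), solve by back-substitution:
  V =
[[0, 1, 0],
 [1, 0, 1],
 [1, 0, 0]]
  V a = (-4, 3, 3)
Solving gives a = (3, -4, 0).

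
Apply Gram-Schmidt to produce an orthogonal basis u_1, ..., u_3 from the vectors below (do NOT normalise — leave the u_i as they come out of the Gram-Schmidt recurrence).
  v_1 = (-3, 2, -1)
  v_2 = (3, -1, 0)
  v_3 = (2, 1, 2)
Orthogonal basis:
  u_1 = (-3, 2, -1)
  u_2 = (9/14, 4/7, -11/14)
  u_3 = (11/19, 33/19, 33/19)

Apply the Gram-Schmidt recurrence
  u_1 = v_1
  u_i = v_i − Σ_{j<i} ((v_i · u_j) / (u_j · u_j)) · u_j.

Step by step this gives:
  u_1 = (-3, 2, -1)
  u_2 = (9/14, 4/7, -11/14)
  u_3 = (11/19, 33/19, 33/19)

Orthogonality check:
  u_2 · u_1 = 0 (should be 0)
  u_3 · u_1 = 0 (should be 0)
  u_3 · u_2 = 0 (should be 0)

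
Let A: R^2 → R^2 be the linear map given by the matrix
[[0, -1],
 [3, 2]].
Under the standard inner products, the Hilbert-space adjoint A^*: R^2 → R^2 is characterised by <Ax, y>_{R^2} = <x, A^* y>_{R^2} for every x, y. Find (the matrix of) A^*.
A^* = A^T =
[[0, 3],
 [-1, 2]]

For real matrices with standard dot products, the defining identity <Ax, y> = <x, A^* y> gives (Ax)^T y = x^T (A^*) y, i.e. x^T A^T y = x^T (A^*) y. Since this holds for all x, y, we must have A^* = A^T. Therefore
A^* =
[[0, 3],
 [-1, 2]].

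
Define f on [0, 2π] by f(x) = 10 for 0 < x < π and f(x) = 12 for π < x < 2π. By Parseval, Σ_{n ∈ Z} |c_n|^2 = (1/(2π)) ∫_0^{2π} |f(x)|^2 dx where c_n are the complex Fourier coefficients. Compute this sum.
Σ |c_n|^2 = 122

Parseval equates the L^2 energy of f (normalised by 1/(2π)) with the ℓ^2 sum of its Fourier coefficients: (1/(2π)) ∫_0^{2π} |f|^2 = Σ |c_n|^2.
Compute the left side: (1/(2π)) [∫_0^π 10^2 dx + ∫_π^{2π} 12^2 dx] = (1/(2π)) · (100π + 144π) = (100 + 144)/2 = 122.
So Σ_{n ∈ Z} |c_n|^2 = 122.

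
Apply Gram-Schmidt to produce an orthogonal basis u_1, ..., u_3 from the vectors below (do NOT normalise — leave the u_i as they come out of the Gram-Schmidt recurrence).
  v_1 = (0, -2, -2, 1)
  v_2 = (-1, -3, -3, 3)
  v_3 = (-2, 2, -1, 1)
Orthogonal basis:
  u_1 = (0, -2, -2, 1)
  u_2 = (-1, 1/3, 1/3, 4/3)
  u_3 = (-7/9, 37/27, -44/27, -14/27)

Apply the Gram-Schmidt recurrence
  u_1 = v_1
  u_i = v_i − Σ_{j<i} ((v_i · u_j) / (u_j · u_j)) · u_j.

Step by step this gives:
  u_1 = (0, -2, -2, 1)
  u_2 = (-1, 1/3, 1/3, 4/3)
  u_3 = (-7/9, 37/27, -44/27, -14/27)

Orthogonality check:
  u_2 · u_1 = 0 (should be 0)
  u_3 · u_1 = 0 (should be 0)
  u_3 · u_2 = 0 (should be 0)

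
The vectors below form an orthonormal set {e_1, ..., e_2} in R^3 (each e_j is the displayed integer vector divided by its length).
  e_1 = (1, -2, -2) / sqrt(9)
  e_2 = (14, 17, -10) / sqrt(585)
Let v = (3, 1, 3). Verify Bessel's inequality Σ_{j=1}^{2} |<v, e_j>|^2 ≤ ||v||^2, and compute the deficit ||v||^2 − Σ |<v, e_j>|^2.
Σ |<v, e_j>|^2 = 274/65; ||v||^2 = 19; deficit = 961/65

Write each e_j = u_j / sqrt(<u_j, u_j>) where u_j is the displayed integer vector. Then <v, e_j> = <v, u_j> / sqrt(<u_j, u_j>), so |<v, e_j>|^2 = <v, u_j>^2 / <u_j, u_j>.
Coefficients: <v, e_1> = -5/sqrt(9), <v, e_2> = 29/sqrt(585).
Square and sum: Σ |<v, e_j>|^2 = 274/65.
Compute ||v||^2 = v·v = 19.
Deficit = 19 − 274/65 = 961/65 ≥ 0, confirming Bessel's inequality. (The deficit equals ||v − Σ <v,e_j> e_j||^2, the squared distance from v to span{e_j}.)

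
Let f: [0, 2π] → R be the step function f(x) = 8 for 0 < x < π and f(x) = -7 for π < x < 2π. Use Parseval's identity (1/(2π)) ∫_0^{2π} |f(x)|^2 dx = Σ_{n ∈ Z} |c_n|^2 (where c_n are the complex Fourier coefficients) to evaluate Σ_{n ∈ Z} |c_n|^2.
Σ |c_n|^2 = 113/2

Parseval equates the L^2 energy of f (normalised by 1/(2π)) with the ℓ^2 sum of its Fourier coefficients: (1/(2π)) ∫_0^{2π} |f|^2 = Σ |c_n|^2.
Compute the left side: (1/(2π)) [∫_0^π 8^2 dx + ∫_π^{2π} (-7)^2 dx] = (1/(2π)) · (64π + 49π) = (64 + 49)/2 = 113/2.
So Σ_{n ∈ Z} |c_n|^2 = 113/2.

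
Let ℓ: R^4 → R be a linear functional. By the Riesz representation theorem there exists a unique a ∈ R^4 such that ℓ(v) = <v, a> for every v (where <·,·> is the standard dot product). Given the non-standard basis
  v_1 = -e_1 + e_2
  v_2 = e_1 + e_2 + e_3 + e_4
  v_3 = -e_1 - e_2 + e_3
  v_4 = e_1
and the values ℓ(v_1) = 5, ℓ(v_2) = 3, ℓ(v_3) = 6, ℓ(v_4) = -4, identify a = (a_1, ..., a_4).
a = (-4, 1, 3, 3)

Write a = (a_1, ..., a_4) in the standard basis. For each basis vector v_i, ℓ(v_i) = <v_i, a> is a linear equation in the a_j's. Collect the n equations into a matrix system V a = ℓ, where row i of V is v_i (expressed in the standard basis). Since V is invertible (lower-triangular with 1s on the diagonal, up to permutation), solve by back-substitution:
  V =
[[-1, 1, 0, 0],
 [1, 1, 1, 1],
 [-1, -1, 1, 0],
 [1, 0, 0, 0]]
  V a = (5, 3, 6, -4)
Solving gives a = (-4, 1, 3, 3).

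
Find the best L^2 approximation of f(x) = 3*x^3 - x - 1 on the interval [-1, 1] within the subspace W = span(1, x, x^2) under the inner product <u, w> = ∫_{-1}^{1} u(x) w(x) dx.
g(x) = 4*x/5 - 1

The best approximation g ∈ W is the orthogonal projection of f onto W. Writing g = a_0 + a_1 x + a_2 x^2, the coefficients solve the normal equations G · a = b where
  G_{ij} = <φ_i, φ_j> and b_i = <f, φ_i>, with φ_0 = 1, φ_1 = x, φ_2 = x^2.
G =
  [2, 0, 2/3]
  [0, 2/3, 0]
  [2/3, 0, 2/5],
b = (-2, 8/15, -2/3).
Solving gives a_0 = -1, a_1 = 4/5, a_2 = 0, so
  g(x) = 4*x/5 - 1.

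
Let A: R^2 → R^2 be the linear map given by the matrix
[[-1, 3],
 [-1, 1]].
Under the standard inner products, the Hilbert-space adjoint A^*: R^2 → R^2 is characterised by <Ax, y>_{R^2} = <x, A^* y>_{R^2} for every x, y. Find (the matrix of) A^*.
A^* = A^T =
[[-1, -1],
 [3, 1]]

For real matrices with standard dot products, the defining identity <Ax, y> = <x, A^* y> gives (Ax)^T y = x^T (A^*) y, i.e. x^T A^T y = x^T (A^*) y. Since this holds for all x, y, we must have A^* = A^T. Therefore
A^* =
[[-1, -1],
 [3, 1]].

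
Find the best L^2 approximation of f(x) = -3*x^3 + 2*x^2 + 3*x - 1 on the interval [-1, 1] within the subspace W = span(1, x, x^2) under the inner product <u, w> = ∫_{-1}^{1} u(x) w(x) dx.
g(x) = 2*x^2 + 6*x/5 - 1

The best approximation g ∈ W is the orthogonal projection of f onto W. Writing g = a_0 + a_1 x + a_2 x^2, the coefficients solve the normal equations G · a = b where
  G_{ij} = <φ_i, φ_j> and b_i = <f, φ_i>, with φ_0 = 1, φ_1 = x, φ_2 = x^2.
G =
  [2, 0, 2/3]
  [0, 2/3, 0]
  [2/3, 0, 2/5],
b = (-2/3, 4/5, 2/15).
Solving gives a_0 = -1, a_1 = 6/5, a_2 = 2, so
  g(x) = 2*x^2 + 6*x/5 - 1.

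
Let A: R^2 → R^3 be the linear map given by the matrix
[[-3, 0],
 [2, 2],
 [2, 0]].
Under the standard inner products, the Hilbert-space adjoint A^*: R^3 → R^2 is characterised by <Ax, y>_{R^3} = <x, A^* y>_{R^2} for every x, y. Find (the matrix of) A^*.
A^* = A^T =
[[-3, 2, 2],
 [0, 2, 0]]

For real matrices with standard dot products, the defining identity <Ax, y> = <x, A^* y> gives (Ax)^T y = x^T (A^*) y, i.e. x^T A^T y = x^T (A^*) y. Since this holds for all x, y, we must have A^* = A^T. Therefore
A^* =
[[-3, 2, 2],
 [0, 2, 0]].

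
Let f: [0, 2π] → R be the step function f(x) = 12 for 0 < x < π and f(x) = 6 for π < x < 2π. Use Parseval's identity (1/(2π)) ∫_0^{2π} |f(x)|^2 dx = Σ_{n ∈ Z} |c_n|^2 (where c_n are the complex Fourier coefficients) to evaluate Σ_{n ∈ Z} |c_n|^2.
Σ |c_n|^2 = 90

Parseval equates the L^2 energy of f (normalised by 1/(2π)) with the ℓ^2 sum of its Fourier coefficients: (1/(2π)) ∫_0^{2π} |f|^2 = Σ |c_n|^2.
Compute the left side: (1/(2π)) [∫_0^π 12^2 dx + ∫_π^{2π} 6^2 dx] = (1/(2π)) · (144π + 36π) = (144 + 36)/2 = 90.
So Σ_{n ∈ Z} |c_n|^2 = 90.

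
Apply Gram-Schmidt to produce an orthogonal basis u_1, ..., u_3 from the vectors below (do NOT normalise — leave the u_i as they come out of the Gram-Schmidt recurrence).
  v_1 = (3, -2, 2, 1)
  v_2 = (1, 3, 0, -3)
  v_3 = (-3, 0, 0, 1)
Orthogonal basis:
  u_1 = (3, -2, 2, 1)
  u_2 = (2, 7/3, 2/3, -8/3)
  u_3 = (-11/17, 46/153, 188/153, 13/153)

Apply the Gram-Schmidt recurrence
  u_1 = v_1
  u_i = v_i − Σ_{j<i} ((v_i · u_j) / (u_j · u_j)) · u_j.

Step by step this gives:
  u_1 = (3, -2, 2, 1)
  u_2 = (2, 7/3, 2/3, -8/3)
  u_3 = (-11/17, 46/153, 188/153, 13/153)

Orthogonality check:
  u_2 · u_1 = 0 (should be 0)
  u_3 · u_1 = 0 (should be 0)
  u_3 · u_2 = 0 (should be 0)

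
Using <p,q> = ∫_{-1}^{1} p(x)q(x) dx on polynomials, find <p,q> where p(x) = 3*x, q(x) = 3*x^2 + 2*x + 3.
<p,q> = 4

Expand the product: p(x)·q(x) = 9*x^3 + 6*x^2 + 9*x.
∫_{-1}^{1} of each monomial x^k gives [2/(k+1) if k even, 0 if k odd]. Integrating term-by-term (or equivalently evaluating the antiderivative F(x) = 9*x^4/4 + 2*x^3 + 9*x^2/2 at the endpoints):
  F(1) − F(−1) = 35/4 − (19/4) = 4.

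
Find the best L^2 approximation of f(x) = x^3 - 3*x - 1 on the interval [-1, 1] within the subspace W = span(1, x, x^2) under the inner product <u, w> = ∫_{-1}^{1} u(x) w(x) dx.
g(x) = -12*x/5 - 1

The best approximation g ∈ W is the orthogonal projection of f onto W. Writing g = a_0 + a_1 x + a_2 x^2, the coefficients solve the normal equations G · a = b where
  G_{ij} = <φ_i, φ_j> and b_i = <f, φ_i>, with φ_0 = 1, φ_1 = x, φ_2 = x^2.
G =
  [2, 0, 2/3]
  [0, 2/3, 0]
  [2/3, 0, 2/5],
b = (-2, -8/5, -2/3).
Solving gives a_0 = -1, a_1 = -12/5, a_2 = 0, so
  g(x) = -12*x/5 - 1.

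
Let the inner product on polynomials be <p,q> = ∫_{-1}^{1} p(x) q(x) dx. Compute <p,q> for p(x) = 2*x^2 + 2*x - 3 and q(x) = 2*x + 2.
<p,q> = -20/3

Expand the product: p(x)·q(x) = 4*x^3 + 8*x^2 - 2*x - 6.
∫_{-1}^{1} of each monomial x^k gives [2/(k+1) if k even, 0 if k odd]. Integrating term-by-term (or equivalently evaluating the antiderivative F(x) = x^4 + 8*x^3/3 - x^2 - 6*x at the endpoints):
  F(1) − F(−1) = -10/3 − (10/3) = -20/3.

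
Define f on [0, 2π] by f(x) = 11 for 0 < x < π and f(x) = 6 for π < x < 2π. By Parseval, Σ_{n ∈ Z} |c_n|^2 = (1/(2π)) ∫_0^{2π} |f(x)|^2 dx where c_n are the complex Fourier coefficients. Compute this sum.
Σ |c_n|^2 = 157/2

Parseval equates the L^2 energy of f (normalised by 1/(2π)) with the ℓ^2 sum of its Fourier coefficients: (1/(2π)) ∫_0^{2π} |f|^2 = Σ |c_n|^2.
Compute the left side: (1/(2π)) [∫_0^π 11^2 dx + ∫_π^{2π} 6^2 dx] = (1/(2π)) · (121π + 36π) = (121 + 36)/2 = 157/2.
So Σ_{n ∈ Z} |c_n|^2 = 157/2.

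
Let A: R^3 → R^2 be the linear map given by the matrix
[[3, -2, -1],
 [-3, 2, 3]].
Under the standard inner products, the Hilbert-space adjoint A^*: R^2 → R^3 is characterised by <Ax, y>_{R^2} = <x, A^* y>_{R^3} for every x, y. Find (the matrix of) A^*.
A^* = A^T =
[[3, -3],
 [-2, 2],
 [-1, 3]]

For real matrices with standard dot products, the defining identity <Ax, y> = <x, A^* y> gives (Ax)^T y = x^T (A^*) y, i.e. x^T A^T y = x^T (A^*) y. Since this holds for all x, y, we must have A^* = A^T. Therefore
A^* =
[[3, -3],
 [-2, 2],
 [-1, 3]].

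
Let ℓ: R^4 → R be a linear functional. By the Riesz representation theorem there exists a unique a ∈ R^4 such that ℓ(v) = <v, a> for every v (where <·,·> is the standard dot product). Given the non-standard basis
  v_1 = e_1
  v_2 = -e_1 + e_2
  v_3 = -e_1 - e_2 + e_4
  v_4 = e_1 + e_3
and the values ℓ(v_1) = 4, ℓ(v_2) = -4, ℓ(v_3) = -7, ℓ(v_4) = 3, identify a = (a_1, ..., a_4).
a = (4, 0, -1, -3)

Write a = (a_1, ..., a_4) in the standard basis. For each basis vector v_i, ℓ(v_i) = <v_i, a> is a linear equation in the a_j's. Collect the n equations into a matrix system V a = ℓ, where row i of V is v_i (expressed in the standard basis). Since V is invertible (lower-triangular with 1s on the diagonal, up to permutation), solve by back-substitution:
  V =
[[1, 0, 0, 0],
 [-1, 1, 0, 0],
 [-1, -1, 0, 1],
 [1, 0, 1, 0]]
  V a = (4, -4, -7, 3)
Solving gives a = (4, 0, -1, -3).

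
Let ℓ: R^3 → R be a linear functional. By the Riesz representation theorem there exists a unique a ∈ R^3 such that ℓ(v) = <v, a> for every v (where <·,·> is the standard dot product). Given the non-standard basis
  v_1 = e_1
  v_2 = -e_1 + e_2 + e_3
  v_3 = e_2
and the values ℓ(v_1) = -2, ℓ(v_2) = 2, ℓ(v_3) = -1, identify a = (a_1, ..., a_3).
a = (-2, -1, 1)

Write a = (a_1, ..., a_3) in the standard basis. For each basis vector v_i, ℓ(v_i) = <v_i, a> is a linear equation in the a_j's. Collect the n equations into a matrix system V a = ℓ, where row i of V is v_i (expressed in the standard basis). Since V is invertible (lower-triangular with 1s on the diagonal, up to permutation), solve by back-substitution:
  V =
[[1, 0, 0],
 [-1, 1, 1],
 [0, 1, 0]]
  V a = (-2, 2, -1)
Solving gives a = (-2, -1, 1).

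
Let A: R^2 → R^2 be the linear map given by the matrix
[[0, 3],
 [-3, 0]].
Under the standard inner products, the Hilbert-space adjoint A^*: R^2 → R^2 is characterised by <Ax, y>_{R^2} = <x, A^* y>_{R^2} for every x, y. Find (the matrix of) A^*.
A^* = A^T =
[[0, -3],
 [3, 0]]

For real matrices with standard dot products, the defining identity <Ax, y> = <x, A^* y> gives (Ax)^T y = x^T (A^*) y, i.e. x^T A^T y = x^T (A^*) y. Since this holds for all x, y, we must have A^* = A^T. Therefore
A^* =
[[0, -3],
 [3, 0]].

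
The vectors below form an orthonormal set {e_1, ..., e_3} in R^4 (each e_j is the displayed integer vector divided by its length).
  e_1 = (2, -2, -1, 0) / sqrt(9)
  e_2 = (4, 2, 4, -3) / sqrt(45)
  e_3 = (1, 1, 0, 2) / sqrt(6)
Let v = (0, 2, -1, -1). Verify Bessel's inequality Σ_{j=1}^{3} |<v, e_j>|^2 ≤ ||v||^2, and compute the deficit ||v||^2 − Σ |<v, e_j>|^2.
Σ |<v, e_j>|^2 = 6/5; ||v||^2 = 6; deficit = 24/5

Write each e_j = u_j / sqrt(<u_j, u_j>) where u_j is the displayed integer vector. Then <v, e_j> = <v, u_j> / sqrt(<u_j, u_j>), so |<v, e_j>|^2 = <v, u_j>^2 / <u_j, u_j>.
Coefficients: <v, e_1> = -3/sqrt(9), <v, e_2> = 3/sqrt(45), <v, e_3> = 0/sqrt(6).
Square and sum: Σ |<v, e_j>|^2 = 6/5.
Compute ||v||^2 = v·v = 6.
Deficit = 6 − 6/5 = 24/5 ≥ 0, confirming Bessel's inequality. (The deficit equals ||v − Σ <v,e_j> e_j||^2, the squared distance from v to span{e_j}.)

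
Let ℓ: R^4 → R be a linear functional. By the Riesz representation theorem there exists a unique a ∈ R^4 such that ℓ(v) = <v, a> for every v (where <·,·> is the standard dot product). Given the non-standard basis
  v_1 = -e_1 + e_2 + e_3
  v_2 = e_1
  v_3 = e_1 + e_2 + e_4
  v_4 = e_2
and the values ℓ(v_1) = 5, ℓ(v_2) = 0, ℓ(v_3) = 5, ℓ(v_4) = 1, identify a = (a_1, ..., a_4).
a = (0, 1, 4, 4)

Write a = (a_1, ..., a_4) in the standard basis. For each basis vector v_i, ℓ(v_i) = <v_i, a> is a linear equation in the a_j's. Collect the n equations into a matrix system V a = ℓ, where row i of V is v_i (expressed in the standard basis). Since V is invertible (lower-triangular with 1s on the diagonal, up to permutation), solve by back-substitution:
  V =
[[-1, 1, 1, 0],
 [1, 0, 0, 0],
 [1, 1, 0, 1],
 [0, 1, 0, 0]]
  V a = (5, 0, 5, 1)
Solving gives a = (0, 1, 4, 4).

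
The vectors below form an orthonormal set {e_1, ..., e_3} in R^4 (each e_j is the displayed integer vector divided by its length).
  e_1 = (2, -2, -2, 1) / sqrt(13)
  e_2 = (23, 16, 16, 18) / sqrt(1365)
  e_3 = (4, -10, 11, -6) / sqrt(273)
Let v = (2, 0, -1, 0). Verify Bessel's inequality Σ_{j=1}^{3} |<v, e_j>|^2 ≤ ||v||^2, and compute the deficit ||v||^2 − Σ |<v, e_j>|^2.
Σ |<v, e_j>|^2 = 45/13; ||v||^2 = 5; deficit = 20/13

Write each e_j = u_j / sqrt(<u_j, u_j>) where u_j is the displayed integer vector. Then <v, e_j> = <v, u_j> / sqrt(<u_j, u_j>), so |<v, e_j>|^2 = <v, u_j>^2 / <u_j, u_j>.
Coefficients: <v, e_1> = 6/sqrt(13), <v, e_2> = 30/sqrt(1365), <v, e_3> = -3/sqrt(273).
Square and sum: Σ |<v, e_j>|^2 = 45/13.
Compute ||v||^2 = v·v = 5.
Deficit = 5 − 45/13 = 20/13 ≥ 0, confirming Bessel's inequality. (The deficit equals ||v − Σ <v,e_j> e_j||^2, the squared distance from v to span{e_j}.)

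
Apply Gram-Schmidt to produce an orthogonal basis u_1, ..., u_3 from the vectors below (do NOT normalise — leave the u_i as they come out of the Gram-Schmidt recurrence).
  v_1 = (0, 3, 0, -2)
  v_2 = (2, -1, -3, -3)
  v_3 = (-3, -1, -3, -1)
Orthogonal basis:
  u_1 = (0, 3, 0, -2)
  u_2 = (2, -22/13, -3, -33/13)
  u_3 = (-529/145, -32/145, -294/145, -48/145)

Apply the Gram-Schmidt recurrence
  u_1 = v_1
  u_i = v_i − Σ_{j<i} ((v_i · u_j) / (u_j · u_j)) · u_j.

Step by step this gives:
  u_1 = (0, 3, 0, -2)
  u_2 = (2, -22/13, -3, -33/13)
  u_3 = (-529/145, -32/145, -294/145, -48/145)

Orthogonality check:
  u_2 · u_1 = 0 (should be 0)
  u_3 · u_1 = 0 (should be 0)
  u_3 · u_2 = 0 (should be 0)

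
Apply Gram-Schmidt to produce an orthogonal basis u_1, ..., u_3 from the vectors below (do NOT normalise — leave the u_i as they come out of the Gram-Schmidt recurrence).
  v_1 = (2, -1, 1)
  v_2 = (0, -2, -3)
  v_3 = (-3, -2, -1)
Orthogonal basis:
  u_1 = (2, -1, 1)
  u_2 = (1/3, -13/6, -17/6)
  u_3 = (-115/77, -138/77, 92/77)

Apply the Gram-Schmidt recurrence
  u_1 = v_1
  u_i = v_i − Σ_{j<i} ((v_i · u_j) / (u_j · u_j)) · u_j.

Step by step this gives:
  u_1 = (2, -1, 1)
  u_2 = (1/3, -13/6, -17/6)
  u_3 = (-115/77, -138/77, 92/77)

Orthogonality check:
  u_2 · u_1 = 0 (should be 0)
  u_3 · u_1 = 0 (should be 0)
  u_3 · u_2 = 0 (should be 0)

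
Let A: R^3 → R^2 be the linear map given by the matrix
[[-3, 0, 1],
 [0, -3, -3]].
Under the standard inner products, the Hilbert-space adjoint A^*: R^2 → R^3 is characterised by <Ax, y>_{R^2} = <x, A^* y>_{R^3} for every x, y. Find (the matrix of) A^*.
A^* = A^T =
[[-3, 0],
 [0, -3],
 [1, -3]]

For real matrices with standard dot products, the defining identity <Ax, y> = <x, A^* y> gives (Ax)^T y = x^T (A^*) y, i.e. x^T A^T y = x^T (A^*) y. Since this holds for all x, y, we must have A^* = A^T. Therefore
A^* =
[[-3, 0],
 [0, -3],
 [1, -3]].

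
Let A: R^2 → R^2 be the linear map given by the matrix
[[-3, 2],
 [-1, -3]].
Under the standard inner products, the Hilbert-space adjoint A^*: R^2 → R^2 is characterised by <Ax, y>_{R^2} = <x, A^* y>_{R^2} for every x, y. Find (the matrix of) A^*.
A^* = A^T =
[[-3, -1],
 [2, -3]]

For real matrices with standard dot products, the defining identity <Ax, y> = <x, A^* y> gives (Ax)^T y = x^T (A^*) y, i.e. x^T A^T y = x^T (A^*) y. Since this holds for all x, y, we must have A^* = A^T. Therefore
A^* =
[[-3, -1],
 [2, -3]].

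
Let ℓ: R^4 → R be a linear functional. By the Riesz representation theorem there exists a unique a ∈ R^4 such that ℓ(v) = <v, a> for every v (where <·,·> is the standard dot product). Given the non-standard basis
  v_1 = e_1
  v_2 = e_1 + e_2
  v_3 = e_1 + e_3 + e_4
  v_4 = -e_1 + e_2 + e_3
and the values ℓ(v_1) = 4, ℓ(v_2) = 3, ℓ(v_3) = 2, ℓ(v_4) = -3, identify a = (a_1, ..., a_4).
a = (4, -1, 2, -4)

Write a = (a_1, ..., a_4) in the standard basis. For each basis vector v_i, ℓ(v_i) = <v_i, a> is a linear equation in the a_j's. Collect the n equations into a matrix system V a = ℓ, where row i of V is v_i (expressed in the standard basis). Since V is invertible (lower-triangular with 1s on the diagonal, up to permutation), solve by back-substitution:
  V =
[[1, 0, 0, 0],
 [1, 1, 0, 0],
 [1, 0, 1, 1],
 [-1, 1, 1, 0]]
  V a = (4, 3, 2, -3)
Solving gives a = (4, -1, 2, -4).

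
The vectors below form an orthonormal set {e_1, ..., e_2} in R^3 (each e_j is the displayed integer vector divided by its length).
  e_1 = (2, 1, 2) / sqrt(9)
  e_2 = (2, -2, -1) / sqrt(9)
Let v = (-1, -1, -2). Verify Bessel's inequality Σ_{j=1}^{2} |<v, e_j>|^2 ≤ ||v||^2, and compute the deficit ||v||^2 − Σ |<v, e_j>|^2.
Σ |<v, e_j>|^2 = 53/9; ||v||^2 = 6; deficit = 1/9

Write each e_j = u_j / sqrt(<u_j, u_j>) where u_j is the displayed integer vector. Then <v, e_j> = <v, u_j> / sqrt(<u_j, u_j>), so |<v, e_j>|^2 = <v, u_j>^2 / <u_j, u_j>.
Coefficients: <v, e_1> = -7/sqrt(9), <v, e_2> = 2/sqrt(9).
Square and sum: Σ |<v, e_j>|^2 = 53/9.
Compute ||v||^2 = v·v = 6.
Deficit = 6 − 53/9 = 1/9 ≥ 0, confirming Bessel's inequality. (The deficit equals ||v − Σ <v,e_j> e_j||^2, the squared distance from v to span{e_j}.)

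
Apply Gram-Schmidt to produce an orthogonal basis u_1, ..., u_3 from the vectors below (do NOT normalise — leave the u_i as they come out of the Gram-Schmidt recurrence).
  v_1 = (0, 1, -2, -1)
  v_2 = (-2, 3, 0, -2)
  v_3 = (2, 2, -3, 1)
Orthogonal basis:
  u_1 = (0, 1, -2, -1)
  u_2 = (-2, 13/6, 5/3, -7/6)
  u_3 = (12/11, 20/11, 1/11, 18/11)

Apply the Gram-Schmidt recurrence
  u_1 = v_1
  u_i = v_i − Σ_{j<i} ((v_i · u_j) / (u_j · u_j)) · u_j.

Step by step this gives:
  u_1 = (0, 1, -2, -1)
  u_2 = (-2, 13/6, 5/3, -7/6)
  u_3 = (12/11, 20/11, 1/11, 18/11)

Orthogonality check:
  u_2 · u_1 = 0 (should be 0)
  u_3 · u_1 = 0 (should be 0)
  u_3 · u_2 = 0 (should be 0)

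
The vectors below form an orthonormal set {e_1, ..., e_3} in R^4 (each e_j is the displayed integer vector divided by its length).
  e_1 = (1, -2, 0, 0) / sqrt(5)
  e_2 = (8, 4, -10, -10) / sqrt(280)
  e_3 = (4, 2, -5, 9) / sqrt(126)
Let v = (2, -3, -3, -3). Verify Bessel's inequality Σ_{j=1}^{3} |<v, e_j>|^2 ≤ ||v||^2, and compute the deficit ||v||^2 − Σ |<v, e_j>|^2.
Σ |<v, e_j>|^2 = 254/9; ||v||^2 = 31; deficit = 25/9

Write each e_j = u_j / sqrt(<u_j, u_j>) where u_j is the displayed integer vector. Then <v, e_j> = <v, u_j> / sqrt(<u_j, u_j>), so |<v, e_j>|^2 = <v, u_j>^2 / <u_j, u_j>.
Coefficients: <v, e_1> = 8/sqrt(5), <v, e_2> = 64/sqrt(280), <v, e_3> = -10/sqrt(126).
Square and sum: Σ |<v, e_j>|^2 = 254/9.
Compute ||v||^2 = v·v = 31.
Deficit = 31 − 254/9 = 25/9 ≥ 0, confirming Bessel's inequality. (The deficit equals ||v − Σ <v,e_j> e_j||^2, the squared distance from v to span{e_j}.)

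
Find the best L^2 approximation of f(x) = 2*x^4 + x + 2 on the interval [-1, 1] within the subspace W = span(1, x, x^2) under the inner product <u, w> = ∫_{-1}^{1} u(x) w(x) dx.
g(x) = 12*x^2/7 + x + 64/35

The best approximation g ∈ W is the orthogonal projection of f onto W. Writing g = a_0 + a_1 x + a_2 x^2, the coefficients solve the normal equations G · a = b where
  G_{ij} = <φ_i, φ_j> and b_i = <f, φ_i>, with φ_0 = 1, φ_1 = x, φ_2 = x^2.
G =
  [2, 0, 2/3]
  [0, 2/3, 0]
  [2/3, 0, 2/5],
b = (24/5, 2/3, 40/21).
Solving gives a_0 = 64/35, a_1 = 1, a_2 = 12/7, so
  g(x) = 12*x^2/7 + x + 64/35.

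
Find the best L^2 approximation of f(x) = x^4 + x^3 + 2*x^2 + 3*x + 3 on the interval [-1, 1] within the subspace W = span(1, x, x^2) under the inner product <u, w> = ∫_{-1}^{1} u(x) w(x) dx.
g(x) = 20*x^2/7 + 18*x/5 + 102/35

The best approximation g ∈ W is the orthogonal projection of f onto W. Writing g = a_0 + a_1 x + a_2 x^2, the coefficients solve the normal equations G · a = b where
  G_{ij} = <φ_i, φ_j> and b_i = <f, φ_i>, with φ_0 = 1, φ_1 = x, φ_2 = x^2.
G =
  [2, 0, 2/3]
  [0, 2/3, 0]
  [2/3, 0, 2/5],
b = (116/15, 12/5, 108/35).
Solving gives a_0 = 102/35, a_1 = 18/5, a_2 = 20/7, so
  g(x) = 20*x^2/7 + 18*x/5 + 102/35.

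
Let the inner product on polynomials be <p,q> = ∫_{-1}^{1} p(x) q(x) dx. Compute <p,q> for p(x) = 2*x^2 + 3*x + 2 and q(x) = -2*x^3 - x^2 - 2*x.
<p,q> = -128/15

Expand the product: p(x)·q(x) = -4*x^5 - 8*x^4 - 11*x^3 - 8*x^2 - 4*x.
∫_{-1}^{1} of each monomial x^k gives [2/(k+1) if k even, 0 if k odd]. Integrating term-by-term (or equivalently evaluating the antiderivative F(x) = -2*x^6/3 - 8*x^5/5 - 11*x^4/4 - 8*x^3/3 - 2*x^2 at the endpoints):
  F(1) − F(−1) = -581/60 − (-23/20) = -128/15.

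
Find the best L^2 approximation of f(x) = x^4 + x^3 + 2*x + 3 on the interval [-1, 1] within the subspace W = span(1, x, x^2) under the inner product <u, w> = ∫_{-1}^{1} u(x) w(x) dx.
g(x) = 6*x^2/7 + 13*x/5 + 102/35

The best approximation g ∈ W is the orthogonal projection of f onto W. Writing g = a_0 + a_1 x + a_2 x^2, the coefficients solve the normal equations G · a = b where
  G_{ij} = <φ_i, φ_j> and b_i = <f, φ_i>, with φ_0 = 1, φ_1 = x, φ_2 = x^2.
G =
  [2, 0, 2/3]
  [0, 2/3, 0]
  [2/3, 0, 2/5],
b = (32/5, 26/15, 16/7).
Solving gives a_0 = 102/35, a_1 = 13/5, a_2 = 6/7, so
  g(x) = 6*x^2/7 + 13*x/5 + 102/35.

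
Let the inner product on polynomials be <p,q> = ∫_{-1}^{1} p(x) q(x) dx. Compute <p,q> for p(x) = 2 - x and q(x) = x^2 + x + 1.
<p,q> = 14/3

Expand the product: p(x)·q(x) = -x^3 + x^2 + x + 2.
∫_{-1}^{1} of each monomial x^k gives [2/(k+1) if k even, 0 if k odd]. Integrating term-by-term (or equivalently evaluating the antiderivative F(x) = -x^4/4 + x^3/3 + x^2/2 + 2*x at the endpoints):
  F(1) − F(−1) = 31/12 − (-25/12) = 14/3.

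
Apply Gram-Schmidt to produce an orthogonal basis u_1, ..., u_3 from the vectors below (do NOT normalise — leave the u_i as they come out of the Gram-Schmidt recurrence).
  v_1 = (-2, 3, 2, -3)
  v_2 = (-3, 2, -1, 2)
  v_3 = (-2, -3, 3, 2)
Orthogonal basis:
  u_1 = (-2, 3, 2, -3)
  u_2 = (-35/13, 20/13, -17/13, 32/13)
  u_3 = (-477/226, -583/226, 795/226, 265/226)

Apply the Gram-Schmidt recurrence
  u_1 = v_1
  u_i = v_i − Σ_{j<i} ((v_i · u_j) / (u_j · u_j)) · u_j.

Step by step this gives:
  u_1 = (-2, 3, 2, -3)
  u_2 = (-35/13, 20/13, -17/13, 32/13)
  u_3 = (-477/226, -583/226, 795/226, 265/226)

Orthogonality check:
  u_2 · u_1 = 0 (should be 0)
  u_3 · u_1 = 0 (should be 0)
  u_3 · u_2 = 0 (should be 0)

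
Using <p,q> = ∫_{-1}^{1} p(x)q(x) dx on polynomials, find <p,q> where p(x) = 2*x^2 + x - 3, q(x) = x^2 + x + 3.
<p,q> = -218/15

Expand the product: p(x)·q(x) = 2*x^4 + 3*x^3 + 4*x^2 - 9.
∫_{-1}^{1} of each monomial x^k gives [2/(k+1) if k even, 0 if k odd]. Integrating term-by-term (or equivalently evaluating the antiderivative F(x) = 2*x^5/5 + 3*x^4/4 + 4*x^3/3 - 9*x at the endpoints):
  F(1) − F(−1) = -391/60 − (481/60) = -218/15.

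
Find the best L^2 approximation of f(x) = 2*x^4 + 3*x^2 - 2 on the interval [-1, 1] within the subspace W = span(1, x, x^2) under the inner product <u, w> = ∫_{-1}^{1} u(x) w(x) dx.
g(x) = 33*x^2/7 - 76/35

The best approximation g ∈ W is the orthogonal projection of f onto W. Writing g = a_0 + a_1 x + a_2 x^2, the coefficients solve the normal equations G · a = b where
  G_{ij} = <φ_i, φ_j> and b_i = <f, φ_i>, with φ_0 = 1, φ_1 = x, φ_2 = x^2.
G =
  [2, 0, 2/3]
  [0, 2/3, 0]
  [2/3, 0, 2/5],
b = (-6/5, 0, 46/105).
Solving gives a_0 = -76/35, a_1 = 0, a_2 = 33/7, so
  g(x) = 33*x^2/7 - 76/35.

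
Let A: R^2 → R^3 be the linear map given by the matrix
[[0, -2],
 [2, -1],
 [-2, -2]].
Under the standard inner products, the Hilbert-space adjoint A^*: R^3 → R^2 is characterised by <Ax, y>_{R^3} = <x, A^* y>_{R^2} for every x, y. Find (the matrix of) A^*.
A^* = A^T =
[[0, 2, -2],
 [-2, -1, -2]]

For real matrices with standard dot products, the defining identity <Ax, y> = <x, A^* y> gives (Ax)^T y = x^T (A^*) y, i.e. x^T A^T y = x^T (A^*) y. Since this holds for all x, y, we must have A^* = A^T. Therefore
A^* =
[[0, 2, -2],
 [-2, -1, -2]].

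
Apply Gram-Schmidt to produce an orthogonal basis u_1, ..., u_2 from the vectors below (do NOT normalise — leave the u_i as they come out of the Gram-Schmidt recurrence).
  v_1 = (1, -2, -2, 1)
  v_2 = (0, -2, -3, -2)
Orthogonal basis:
  u_1 = (1, -2, -2, 1)
  u_2 = (-4/5, -2/5, -7/5, -14/5)

Apply the Gram-Schmidt recurrence
  u_1 = v_1
  u_i = v_i − Σ_{j<i} ((v_i · u_j) / (u_j · u_j)) · u_j.

Step by step this gives:
  u_1 = (1, -2, -2, 1)
  u_2 = (-4/5, -2/5, -7/5, -14/5)

Orthogonality check:
  u_2 · u_1 = 0 (should be 0)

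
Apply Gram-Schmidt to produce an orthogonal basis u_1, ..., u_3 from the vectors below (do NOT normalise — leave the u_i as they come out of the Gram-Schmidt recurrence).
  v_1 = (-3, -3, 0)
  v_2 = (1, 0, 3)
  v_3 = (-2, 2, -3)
Orthogonal basis:
  u_1 = (-3, -3, 0)
  u_2 = (1/2, -1/2, 3)
  u_3 = (-27/19, 27/19, 9/19)

Apply the Gram-Schmidt recurrence
  u_1 = v_1
  u_i = v_i − Σ_{j<i} ((v_i · u_j) / (u_j · u_j)) · u_j.

Step by step this gives:
  u_1 = (-3, -3, 0)
  u_2 = (1/2, -1/2, 3)
  u_3 = (-27/19, 27/19, 9/19)

Orthogonality check:
  u_2 · u_1 = 0 (should be 0)
  u_3 · u_1 = 0 (should be 0)
  u_3 · u_2 = 0 (should be 0)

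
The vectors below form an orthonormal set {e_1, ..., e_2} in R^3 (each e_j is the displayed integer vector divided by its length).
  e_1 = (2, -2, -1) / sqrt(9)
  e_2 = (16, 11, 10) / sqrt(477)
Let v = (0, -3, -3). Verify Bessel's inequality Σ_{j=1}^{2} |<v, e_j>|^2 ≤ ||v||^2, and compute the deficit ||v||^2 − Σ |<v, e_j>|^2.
Σ |<v, e_j>|^2 = 918/53; ||v||^2 = 18; deficit = 36/53

Write each e_j = u_j / sqrt(<u_j, u_j>) where u_j is the displayed integer vector. Then <v, e_j> = <v, u_j> / sqrt(<u_j, u_j>), so |<v, e_j>|^2 = <v, u_j>^2 / <u_j, u_j>.
Coefficients: <v, e_1> = 9/sqrt(9), <v, e_2> = -63/sqrt(477).
Square and sum: Σ |<v, e_j>|^2 = 918/53.
Compute ||v||^2 = v·v = 18.
Deficit = 18 − 918/53 = 36/53 ≥ 0, confirming Bessel's inequality. (The deficit equals ||v − Σ <v,e_j> e_j||^2, the squared distance from v to span{e_j}.)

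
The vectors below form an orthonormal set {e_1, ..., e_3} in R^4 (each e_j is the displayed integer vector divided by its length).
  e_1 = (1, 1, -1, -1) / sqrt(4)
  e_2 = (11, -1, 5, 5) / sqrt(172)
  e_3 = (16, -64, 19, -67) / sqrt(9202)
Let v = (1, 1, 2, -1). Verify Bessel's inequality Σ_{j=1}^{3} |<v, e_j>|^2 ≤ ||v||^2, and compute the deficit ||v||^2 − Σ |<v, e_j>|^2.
Σ |<v, e_j>|^2 = 409/214; ||v||^2 = 7; deficit = 1089/214

Write each e_j = u_j / sqrt(<u_j, u_j>) where u_j is the displayed integer vector. Then <v, e_j> = <v, u_j> / sqrt(<u_j, u_j>), so |<v, e_j>|^2 = <v, u_j>^2 / <u_j, u_j>.
Coefficients: <v, e_1> = 1/sqrt(4), <v, e_2> = 15/sqrt(172), <v, e_3> = 57/sqrt(9202).
Square and sum: Σ |<v, e_j>|^2 = 409/214.
Compute ||v||^2 = v·v = 7.
Deficit = 7 − 409/214 = 1089/214 ≥ 0, confirming Bessel's inequality. (The deficit equals ||v − Σ <v,e_j> e_j||^2, the squared distance from v to span{e_j}.)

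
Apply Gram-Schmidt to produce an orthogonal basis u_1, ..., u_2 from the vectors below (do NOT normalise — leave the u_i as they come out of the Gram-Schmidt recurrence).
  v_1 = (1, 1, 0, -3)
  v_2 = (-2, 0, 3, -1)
Orthogonal basis:
  u_1 = (1, 1, 0, -3)
  u_2 = (-23/11, -1/11, 3, -8/11)

Apply the Gram-Schmidt recurrence
  u_1 = v_1
  u_i = v_i − Σ_{j<i} ((v_i · u_j) / (u_j · u_j)) · u_j.

Step by step this gives:
  u_1 = (1, 1, 0, -3)
  u_2 = (-23/11, -1/11, 3, -8/11)

Orthogonality check:
  u_2 · u_1 = 0 (should be 0)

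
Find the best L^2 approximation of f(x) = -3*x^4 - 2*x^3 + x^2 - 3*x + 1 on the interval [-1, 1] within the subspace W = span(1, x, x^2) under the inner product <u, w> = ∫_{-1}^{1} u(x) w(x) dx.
g(x) = -11*x^2/7 - 21*x/5 + 44/35

The best approximation g ∈ W is the orthogonal projection of f onto W. Writing g = a_0 + a_1 x + a_2 x^2, the coefficients solve the normal equations G · a = b where
  G_{ij} = <φ_i, φ_j> and b_i = <f, φ_i>, with φ_0 = 1, φ_1 = x, φ_2 = x^2.
G =
  [2, 0, 2/3]
  [0, 2/3, 0]
  [2/3, 0, 2/5],
b = (22/15, -14/5, 22/105).
Solving gives a_0 = 44/35, a_1 = -21/5, a_2 = -11/7, so
  g(x) = -11*x^2/7 - 21*x/5 + 44/35.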